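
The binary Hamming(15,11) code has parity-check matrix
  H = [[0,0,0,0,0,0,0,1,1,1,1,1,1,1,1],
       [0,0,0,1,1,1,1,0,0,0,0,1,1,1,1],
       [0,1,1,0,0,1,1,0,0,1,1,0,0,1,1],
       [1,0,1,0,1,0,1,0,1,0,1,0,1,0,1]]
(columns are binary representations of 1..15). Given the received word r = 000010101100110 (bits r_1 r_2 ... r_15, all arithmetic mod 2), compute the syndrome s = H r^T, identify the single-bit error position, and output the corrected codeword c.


s = (0, 0, 1, 0)^T, error position = 2, corrected codeword c = 010010101100110

Compute s = H r^T mod 2 one row at a time:
  s_1 = 0 + 1 + 1 + 0 + 0 + 1 + 1 + 0 = 4 ≡ 0 (mod 2).
  s_2 = 0 + 1 + 0 + 1 + 0 + 1 + 1 + 0 = 4 ≡ 0 (mod 2).
  s_3 = 0 + 0 + 0 + 1 + 1 + 0 + 1 + 0 = 3 ≡ 1 (mod 2).
  s_4 = 0 + 0 + 1 + 1 + 1 + 0 + 1 + 0 = 4 ≡ 0 (mod 2).
s = (0, 0, 1, 0)^T — this equals column 2 of H (binary 0010), so error is at position 2.
Correct: flip bit 2 of r = 000010101100110 to get c = 010010101100110.


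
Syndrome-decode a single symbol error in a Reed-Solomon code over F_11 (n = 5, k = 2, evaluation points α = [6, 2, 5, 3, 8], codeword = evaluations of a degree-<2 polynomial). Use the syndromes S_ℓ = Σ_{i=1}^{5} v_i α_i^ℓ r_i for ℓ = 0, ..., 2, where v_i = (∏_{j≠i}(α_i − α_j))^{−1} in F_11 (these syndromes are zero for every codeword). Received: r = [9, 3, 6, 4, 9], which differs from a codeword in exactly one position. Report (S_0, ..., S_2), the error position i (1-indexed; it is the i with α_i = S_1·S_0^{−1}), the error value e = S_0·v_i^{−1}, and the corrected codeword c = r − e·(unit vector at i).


S = (10, 5, 8), error at position 1, error magnitude e = 2, c = [7, 3, 6, 4, 9].

Step 1: column multipliers v_i = (∏_{j≠i}(α_i − α_j))^{−1} mod 11.
  i = 1 (α = 6): (6−2)(6−5)(6−3)(6−8) = 4·1·3·(−2) = −24 ≡ 9, so v_1 = 9^{−1} = 5 (mod 11).
  i = 2 (α = 2): (2−6)(2−5)(2−3)(2−8) = (−4)·(−3)·(−1)·(−6) = 72 ≡ 6, so v_2 = 6^{−1} = 2 (mod 11).
  i = 3 (α = 5): (5−6)(5−2)(5−3)(5−8) = (−1)·3·2·(−3) = 18 ≡ 7, so v_3 = 7^{−1} = 8 (mod 11).
  i = 4 (α = 3): (3−6)(3−2)(3−5)(3−8) = (−3)·1·(−2)·(−5) = −30 ≡ 3, so v_4 = 3^{−1} = 4 (mod 11).
  i = 5 (α = 8): (8−6)(8−2)(8−5)(8−3) = 2·6·3·5 = 180 ≡ 4, so v_5 = 4^{−1} = 3 (mod 11).
  v = [5, 2, 8, 4, 3].
Step 2: syndromes of r = [9, 3, 6, 4, 9] (all sums mod 11).
  S_0 = Σ v_i r_i = 5·9 + 2·3 + 8·6 + 4·4 + 3·9 = 142 ≡ 10.
  S_1 = Σ v_i α_i r_i = 5·6·9 + 2·2·3 + 8·5·6 + 4·3·4 + 3·8·9 = 786 ≡ 5.
  α_i^2 mod 11 = [3, 4, 3, 9, 9].
  S_2 = Σ v_i α_i^2 r_i = 5·3·9 + 2·4·3 + 8·3·6 + 4·9·4 + 3·9·9 = 690 ≡ 8.
  S = (10, 5, 8) ≠ 0, so r is not a codeword (an error is present).
Step 3: locate the error. For a single error e at position i, S_ℓ = v_i·e·α_i^ℓ, so α_err = S_1/S_0.
  S_0^{−1} = 10^{−1} = 10 (mod 11), so α_err = 5·10 = 50 ≡ 6 = α_1. Error position i = 1.
  Consistency check: S_2/S_1 = 8·9 = 72 ≡ 6 = α_err ✓ (single-error assumption holds).
Step 4: error magnitude e = S_0/v_1 = S_0·∏_{j≠1}(α_1 − α_j) = 10·9 = 90 ≡ 2 (mod 11).
Step 5: correct position 1: c_1 = r_1 − e = 9 − 2 ≡ 7 (mod 11). Hence c = [7, 3, 6, 4, 9].
  Check: interpolating c through the α_i gives m(x) = 1 + 1·x (degree < 2) with m(α_i) = c_i for every i, so c is indeed a codeword.


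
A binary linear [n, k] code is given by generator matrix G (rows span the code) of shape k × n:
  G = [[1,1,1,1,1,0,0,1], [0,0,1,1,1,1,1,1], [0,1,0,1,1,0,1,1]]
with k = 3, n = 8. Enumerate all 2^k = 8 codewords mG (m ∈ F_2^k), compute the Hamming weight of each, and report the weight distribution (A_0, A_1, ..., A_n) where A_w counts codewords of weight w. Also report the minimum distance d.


Weight distribution: A_0 = 1, A_3 = 2, A_4 = 1, A_5 = 2, A_6 = 2. Minimum distance d = 3.

Enumerate all 2^3 = 8 messages m ∈ F_2^3.
For each, compute codeword c = mG in F_2^8, then tally its weight.
  m = 000 → c = 00000000, weight = 0.
  m = 100 → c = 11111001, weight = 6.
  m = 010 → c = 00111111, weight = 6.
  m = 110 → c = 11000110, weight = 4.
  m = 001 → c = 01011011, weight = 5.
  m = 101 → c = 10100010, weight = 3.
  m = 011 → c = 01100100, weight = 3.
  m = 111 → c = 10011101, weight = 5.
Tally weights:
  weight 0: 1 codewords.
  weight 3: 2 codewords.
  weight 4: 1 codewords.
  weight 5: 2 codewords.
  weight 6: 2 codewords.
Minimum distance d = smallest w > 0 with A_w > 0 = 3.
Sanity: Σ A_w = 8 = 2^3 = 8 ✓.


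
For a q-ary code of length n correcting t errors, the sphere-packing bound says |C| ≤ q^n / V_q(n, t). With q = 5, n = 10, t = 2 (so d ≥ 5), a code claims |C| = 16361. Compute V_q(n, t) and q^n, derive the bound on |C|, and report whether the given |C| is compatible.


V_q(n, t) = 761, q^n = 9765625, Hamming bound = 12832, |C| = 16361 > bound (violated).

Step 1: Compute V_q(n, t) = Σ_{j=0}^2 C(n, j) (q−1)^j.
  j = 0: C(10,0)·(4)^0 = 1·1 = 1.
  j = 1: C(10,1)·(4)^1 = 10·4 = 40.
  j = 2: C(10,2)·(4)^2 = 45·16 = 720.
  V_q(n, t) = 1 + 40 + 720 = 761.
Step 2: q^n = 5^10 = 9765625.
Step 3: Hamming bound ⌊q^n / V_q(n,t)⌋ = ⌊9765625/761⌋ = 12832.
Step 4: Compare |C| = 16361 to 12832: violated.
The claimed |C| lies above the Hamming bound, so no 5-ary code of length 10 with d ≥ 5 can have 16361 codewords.


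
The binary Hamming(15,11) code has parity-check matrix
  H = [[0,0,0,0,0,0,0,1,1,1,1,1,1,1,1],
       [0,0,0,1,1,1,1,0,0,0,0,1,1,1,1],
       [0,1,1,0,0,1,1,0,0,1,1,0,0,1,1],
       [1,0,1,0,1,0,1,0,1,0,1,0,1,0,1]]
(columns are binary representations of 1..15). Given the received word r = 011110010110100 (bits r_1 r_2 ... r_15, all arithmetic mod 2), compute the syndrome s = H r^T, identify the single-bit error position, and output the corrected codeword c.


s = (0, 1, 0, 0)^T, error position = 4, corrected codeword c = 011010010110100

Compute s = H r^T mod 2 one row at a time:
  s_1 = 1 + 0 + 1 + 1 + 0 + 1 + 0 + 0 = 4 ≡ 0 (mod 2).
  s_2 = 1 + 1 + 0 + 0 + 0 + 1 + 0 + 0 = 3 ≡ 1 (mod 2).
  s_3 = 1 + 1 + 0 + 0 + 1 + 1 + 0 + 0 = 4 ≡ 0 (mod 2).
  s_4 = 0 + 1 + 1 + 0 + 0 + 1 + 1 + 0 = 4 ≡ 0 (mod 2).
s = (0, 1, 0, 0)^T — this equals column 4 of H (binary 0100), so error is at position 4.
Correct: flip bit 4 of r = 011110010110100 to get c = 011010010110100.


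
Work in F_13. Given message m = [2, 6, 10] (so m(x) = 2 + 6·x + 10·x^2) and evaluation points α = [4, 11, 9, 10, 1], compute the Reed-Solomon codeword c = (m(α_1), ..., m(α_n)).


c = [4, 4, 8, 9, 5]

Message polynomial: m(x) = 2 + 6·x + 10·x^2 (mod 13).
For each evaluation point α_i, compute m(α_i) mod 13:
  α_1 = 4: Horner steps 10 → 7 → 4, so m(4) = 4.
  α_2 = 11: Horner steps 10 → 12 → 4, so m(11) = 4.
  α_3 = 9: Horner steps 10 → 5 → 8, so m(9) = 8.
  α_4 = 10: Horner steps 10 → 2 → 9, so m(10) = 9.
  α_5 = 1: Horner steps 10 → 3 → 5, so m(1) = 5.
Codeword c = [4, 4, 8, 9, 5] ∈ F_13^5.


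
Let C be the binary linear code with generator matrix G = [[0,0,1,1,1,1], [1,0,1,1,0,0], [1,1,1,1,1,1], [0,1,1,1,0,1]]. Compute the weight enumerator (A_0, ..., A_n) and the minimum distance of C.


Weight distribution: A_0 = 1, A_1 = 1, A_2 = 3, A_3 = 6, A_4 = 3, A_5 = 1, A_6 = 1. Minimum distance d = 1.

Enumerate all 2^4 = 16 messages m ∈ F_2^4.
For each, compute codeword c = mG in F_2^6, then tally its weight.
  m = 0000 → c = 000000, weight = 0.
  m = 1000 → c = 001111, weight = 4.
  m = 0100 → c = 101100, weight = 3.
  m = 1100 → c = 100011, weight = 3.
  m = 0010 → c = 111111, weight = 6.
  m = 1010 → c = 110000, weight = 2.
  m = 0110 → c = 010011, weight = 3.
  m = 1110 → c = 011100, weight = 3.
  m = 0001 → c = 011101, weight = 4.
  m = 1001 → c = 010010, weight = 2.
  m = 0101 → c = 110001, weight = 3.
  m = 1101 → c = 111110, weight = 5.
  m = 0011 → c = 100010, weight = 2.
  m = 1011 → c = 101101, weight = 4.
  m = 0111 → c = 001110, weight = 3.
  m = 1111 → c = 000001, weight = 1.
Tally weights:
  weight 0: 1 codewords.
  weight 1: 1 codewords.
  weight 2: 3 codewords.
  weight 3: 6 codewords.
  weight 4: 3 codewords.
  weight 5: 1 codewords.
  weight 6: 1 codewords.
Minimum distance d = smallest w > 0 with A_w > 0 = 1.
Sanity: Σ A_w = 16 = 2^4 = 16 ✓.


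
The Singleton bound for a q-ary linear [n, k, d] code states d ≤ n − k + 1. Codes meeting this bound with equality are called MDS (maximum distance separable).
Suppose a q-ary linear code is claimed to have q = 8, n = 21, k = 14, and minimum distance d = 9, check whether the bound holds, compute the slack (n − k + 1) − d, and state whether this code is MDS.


Singleton RHS = n − k + 1 = 8, slack = -1, bound violated (no such code; not MDS).

Singleton bound: d ≤ n − k + 1.
Here n = 21, k = 14, so n − k + 1 = 8.
Given d = 9, check d ≤ 8: NO.
Slack = (n − k + 1) − d = -1.
The slack is negative: d = 9 exceeds n − k + 1 = 8 by 1, so the Singleton bound is violated and no linear [21, 14, 9]_8 code can exist. In particular it is not MDS (MDS requires d = n − k + 1 exactly).
Description: the claimed parameters are [21, 14, 9]_8; such a code would be impossible (violates the Singleton bound).


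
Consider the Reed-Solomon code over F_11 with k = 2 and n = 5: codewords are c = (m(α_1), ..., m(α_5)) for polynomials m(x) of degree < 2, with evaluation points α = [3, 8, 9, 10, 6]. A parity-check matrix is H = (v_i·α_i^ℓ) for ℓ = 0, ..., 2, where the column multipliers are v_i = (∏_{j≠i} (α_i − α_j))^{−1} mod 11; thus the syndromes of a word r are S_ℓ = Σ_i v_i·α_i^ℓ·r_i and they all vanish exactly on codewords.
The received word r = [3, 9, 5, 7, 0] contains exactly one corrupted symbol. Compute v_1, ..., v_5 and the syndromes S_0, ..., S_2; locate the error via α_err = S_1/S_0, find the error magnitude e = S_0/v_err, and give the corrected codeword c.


S = (2, 7, 8), error at position 3, error magnitude e = 8, c = [3, 9, 8, 7, 0].

Step 1: column multipliers v_i = (∏_{j≠i}(α_i − α_j))^{−1} mod 11.
  i = 1 (α = 3): (3−8)(3−9)(3−10)(3−6) = (−5)·(−6)·(−7)·(−3) = 630 ≡ 3, so v_1 = 3^{−1} = 4 (mod 11).
  i = 2 (α = 8): (8−3)(8−9)(8−10)(8−6) = 5·(−1)·(−2)·2 = 20 ≡ 9, so v_2 = 9^{−1} = 5 (mod 11).
  i = 3 (α = 9): (9−3)(9−8)(9−10)(9−6) = 6·1·(−1)·3 = −18 ≡ 4, so v_3 = 4^{−1} = 3 (mod 11).
  i = 4 (α = 10): (10−3)(10−8)(10−9)(10−6) = 7·2·1·4 = 56 ≡ 1, so v_4 = 1^{−1} = 1 (mod 11).
  i = 5 (α = 6): (6−3)(6−8)(6−9)(6−10) = 3·(−2)·(−3)·(−4) = −72 ≡ 5, so v_5 = 5^{−1} = 9 (mod 11).
  v = [4, 5, 3, 1, 9].
Step 2: syndromes of r = [3, 9, 5, 7, 0] (all sums mod 11).
  S_0 = Σ v_i r_i = 4·3 + 5·9 + 3·5 + 1·7 + 9·0 = 79 ≡ 2.
  S_1 = Σ v_i α_i r_i = 4·3·3 + 5·8·9 + 3·9·5 + 1·10·7 + 9·6·0 = 601 ≡ 7.
  α_i^2 mod 11 = [9, 9, 4, 1, 3].
  S_2 = Σ v_i α_i^2 r_i = 4·9·3 + 5·9·9 + 3·4·5 + 1·1·7 + 9·3·0 = 580 ≡ 8.
  S = (2, 7, 8) ≠ 0, so r is not a codeword (an error is present).
Step 3: locate the error. For a single error e at position i, S_ℓ = v_i·e·α_i^ℓ, so α_err = S_1/S_0.
  S_0^{−1} = 2^{−1} = 6 (mod 11), so α_err = 7·6 = 42 ≡ 9 = α_3. Error position i = 3.
  Consistency check: S_2/S_1 = 8·8 = 64 ≡ 9 = α_err ✓ (single-error assumption holds).
Step 4: error magnitude e = S_0/v_3 = S_0·∏_{j≠3}(α_3 − α_j) = 2·4 = 8 ≡ 8 (mod 11).
Step 5: correct position 3: c_3 = r_3 − e = 5 − 8 ≡ 8 (mod 11). Hence c = [3, 9, 8, 7, 0].
  Check: interpolating c through the α_i gives m(x) = 6 + 10·x (degree < 2) with m(α_i) = c_i for every i, so c is indeed a codeword.


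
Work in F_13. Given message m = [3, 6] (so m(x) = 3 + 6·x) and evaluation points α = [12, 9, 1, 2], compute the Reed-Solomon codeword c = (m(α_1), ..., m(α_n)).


c = [10, 5, 9, 2]

Message polynomial: m(x) = 3 + 6·x (mod 13).
For each evaluation point α_i, compute m(α_i) mod 13:
  α_1 = 12: Horner steps 6 → 10, so m(12) = 10.
  α_2 = 9: Horner steps 6 → 5, so m(9) = 5.
  α_3 = 1: Horner steps 6 → 9, so m(1) = 9.
  α_4 = 2: Horner steps 6 → 2, so m(2) = 2.
Codeword c = [10, 5, 9, 2] ∈ F_13^4.


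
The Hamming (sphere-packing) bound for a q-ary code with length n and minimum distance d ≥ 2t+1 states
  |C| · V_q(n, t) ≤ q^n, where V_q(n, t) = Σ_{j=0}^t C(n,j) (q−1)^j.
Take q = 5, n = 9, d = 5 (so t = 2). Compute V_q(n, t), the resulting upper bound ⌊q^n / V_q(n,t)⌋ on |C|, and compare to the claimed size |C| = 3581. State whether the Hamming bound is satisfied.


V_q(n, t) = 613, q^n = 1953125, Hamming bound = 3186, |C| = 3581 > bound (violated).

Step 1: Compute V_q(n, t) = Σ_{j=0}^2 C(n, j) (q−1)^j.
  j = 0: C(9,0)·(4)^0 = 1·1 = 1.
  j = 1: C(9,1)·(4)^1 = 9·4 = 36.
  j = 2: C(9,2)·(4)^2 = 36·16 = 576.
  V_q(n, t) = 1 + 36 + 576 = 613.
Step 2: q^n = 5^9 = 1953125.
Step 3: Hamming bound ⌊q^n / V_q(n,t)⌋ = ⌊1953125/613⌋ = 3186.
Step 4: Compare |C| = 3581 to 3186: violated.
The claimed |C| lies above the Hamming bound, so no 5-ary code of length 9 with d ≥ 5 can have 3581 codewords.


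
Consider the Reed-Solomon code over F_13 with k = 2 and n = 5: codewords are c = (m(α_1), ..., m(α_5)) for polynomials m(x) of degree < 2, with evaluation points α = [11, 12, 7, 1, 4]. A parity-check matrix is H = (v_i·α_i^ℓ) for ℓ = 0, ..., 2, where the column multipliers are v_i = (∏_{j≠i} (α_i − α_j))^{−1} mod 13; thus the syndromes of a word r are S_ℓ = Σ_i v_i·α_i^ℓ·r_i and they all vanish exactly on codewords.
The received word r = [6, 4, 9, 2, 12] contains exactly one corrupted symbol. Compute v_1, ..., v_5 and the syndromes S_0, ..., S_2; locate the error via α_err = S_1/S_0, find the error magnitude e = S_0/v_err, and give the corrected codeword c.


S = (11, 4, 5), error at position 1, error magnitude e = 1, c = [5, 4, 9, 2, 12].

Step 1: column multipliers v_i = (∏_{j≠i}(α_i − α_j))^{−1} mod 13.
  i = 1 (α = 11): (11−12)(11−7)(11−1)(11−4) = (−1)·4·10·7 = −280 ≡ 6, so v_1 = 6^{−1} = 11 (mod 13).
  i = 2 (α = 12): (12−11)(12−7)(12−1)(12−4) = 1·5·11·8 = 440 ≡ 11, so v_2 = 11^{−1} = 6 (mod 13).
  i = 3 (α = 7): (7−11)(7−12)(7−1)(7−4) = (−4)·(−5)·6·3 = 360 ≡ 9, so v_3 = 9^{−1} = 3 (mod 13).
  i = 4 (α = 1): (1−11)(1−12)(1−7)(1−4) = (−10)·(−11)·(−6)·(−3) = 1980 ≡ 4, so v_4 = 4^{−1} = 10 (mod 13).
  i = 5 (α = 4): (4−11)(4−12)(4−7)(4−1) = (−7)·(−8)·(−3)·3 = −504 ≡ 3, so v_5 = 3^{−1} = 9 (mod 13).
  v = [11, 6, 3, 10, 9].
Step 2: syndromes of r = [6, 4, 9, 2, 12] (all sums mod 13).
  S_0 = Σ v_i r_i = 11·6 + 6·4 + 3·9 + 10·2 + 9·12 = 245 ≡ 11.
  S_1 = Σ v_i α_i r_i = 11·11·6 + 6·12·4 + 3·7·9 + 10·1·2 + 9·4·12 = 1655 ≡ 4.
  α_i^2 mod 13 = [4, 1, 10, 1, 3].
  S_2 = Σ v_i α_i^2 r_i = 11·4·6 + 6·1·4 + 3·10·9 + 10·1·2 + 9·3·12 = 902 ≡ 5.
  S = (11, 4, 5) ≠ 0, so r is not a codeword (an error is present).
Step 3: locate the error. For a single error e at position i, S_ℓ = v_i·e·α_i^ℓ, so α_err = S_1/S_0.
  S_0^{−1} = 11^{−1} = 6 (mod 13), so α_err = 4·6 = 24 ≡ 11 = α_1. Error position i = 1.
  Consistency check: S_2/S_1 = 5·10 = 50 ≡ 11 = α_err ✓ (single-error assumption holds).
Step 4: error magnitude e = S_0/v_1 = S_0·∏_{j≠1}(α_1 − α_j) = 11·6 = 66 ≡ 1 (mod 13).
Step 5: correct position 1: c_1 = r_1 − e = 6 − 1 ≡ 5 (mod 13). Hence c = [5, 4, 9, 2, 12].
  Check: interpolating c through the α_i gives m(x) = 3 + 12·x (degree < 2) with m(α_i) = c_i for every i, so c is indeed a codeword.


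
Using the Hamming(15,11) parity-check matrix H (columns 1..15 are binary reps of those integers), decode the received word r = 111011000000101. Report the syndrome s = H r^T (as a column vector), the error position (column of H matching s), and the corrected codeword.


s = (0, 0, 0, 1)^T, error position = 1, corrected codeword c = 011011000000101

Compute s = H r^T mod 2 one row at a time:
  s_1 = 0 + 0 + 0 + 0 + 0 + 1 + 0 + 1 = 2 ≡ 0 (mod 2).
  s_2 = 0 + 1 + 1 + 0 + 0 + 1 + 0 + 1 = 4 ≡ 0 (mod 2).
  s_3 = 1 + 1 + 1 + 0 + 0 + 0 + 0 + 1 = 4 ≡ 0 (mod 2).
  s_4 = 1 + 1 + 1 + 0 + 0 + 0 + 1 + 1 = 5 ≡ 1 (mod 2).
s = (0, 0, 0, 1)^T — this equals column 1 of H (binary 0001), so error is at position 1.
Correct: flip bit 1 of r = 111011000000101 to get c = 011011000000101.


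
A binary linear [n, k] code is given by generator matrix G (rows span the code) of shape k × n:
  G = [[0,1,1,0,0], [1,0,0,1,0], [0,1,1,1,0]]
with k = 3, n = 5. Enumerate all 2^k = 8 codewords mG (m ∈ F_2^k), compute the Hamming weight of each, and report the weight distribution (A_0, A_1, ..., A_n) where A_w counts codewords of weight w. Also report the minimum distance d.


Weight distribution: A_0 = 1, A_1 = 2, A_2 = 2, A_3 = 2, A_4 = 1. Minimum distance d = 1.

Enumerate all 2^3 = 8 messages m ∈ F_2^3.
For each, compute codeword c = mG in F_2^5, then tally its weight.
  m = 000 → c = 00000, weight = 0.
  m = 100 → c = 01100, weight = 2.
  m = 010 → c = 10010, weight = 2.
  m = 110 → c = 11110, weight = 4.
  m = 001 → c = 01110, weight = 3.
  m = 101 → c = 00010, weight = 1.
  m = 011 → c = 11100, weight = 3.
  m = 111 → c = 10000, weight = 1.
Tally weights:
  weight 0: 1 codewords.
  weight 1: 2 codewords.
  weight 2: 2 codewords.
  weight 3: 2 codewords.
  weight 4: 1 codewords.
Minimum distance d = smallest w > 0 with A_w > 0 = 1.
Sanity: Σ A_w = 8 = 2^3 = 8 ✓.


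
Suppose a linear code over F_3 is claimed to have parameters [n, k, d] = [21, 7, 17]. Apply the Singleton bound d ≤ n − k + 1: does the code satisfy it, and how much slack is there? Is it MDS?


Singleton RHS = n − k + 1 = 15, slack = -2, bound violated (no such code; not MDS).

Singleton bound: d ≤ n − k + 1.
Here n = 21, k = 7, so n − k + 1 = 15.
Given d = 17, check d ≤ 15: NO.
Slack = (n − k + 1) − d = -2.
The slack is negative: d = 17 exceeds n − k + 1 = 15 by 2, so the Singleton bound is violated and no linear [21, 7, 17]_3 code can exist. In particular it is not MDS (MDS requires d = n − k + 1 exactly).
Description: the claimed parameters are [21, 7, 17]_3; such a code would be impossible (violates the Singleton bound).


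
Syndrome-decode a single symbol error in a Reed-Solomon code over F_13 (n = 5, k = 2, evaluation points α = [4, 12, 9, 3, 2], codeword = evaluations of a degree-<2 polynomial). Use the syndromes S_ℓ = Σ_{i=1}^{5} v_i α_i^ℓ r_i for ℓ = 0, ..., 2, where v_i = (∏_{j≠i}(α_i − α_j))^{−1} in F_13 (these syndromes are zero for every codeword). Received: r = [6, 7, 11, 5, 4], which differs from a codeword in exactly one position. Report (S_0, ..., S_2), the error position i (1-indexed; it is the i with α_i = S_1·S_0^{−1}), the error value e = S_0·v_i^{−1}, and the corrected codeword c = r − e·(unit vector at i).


S = (3, 10, 3), error at position 2, error magnitude e = 6, c = [6, 1, 11, 5, 4].

Step 1: column multipliers v_i = (∏_{j≠i}(α_i − α_j))^{−1} mod 13.
  i = 1 (α = 4): (4−12)(4−9)(4−3)(4−2) = (−8)·(−5)·1·2 = 80 ≡ 2, so v_1 = 2^{−1} = 7 (mod 13).
  i = 2 (α = 12): (12−4)(12−9)(12−3)(12−2) = 8·3·9·10 = 2160 ≡ 2, so v_2 = 2^{−1} = 7 (mod 13).
  i = 3 (α = 9): (9−4)(9−12)(9−3)(9−2) = 5·(−3)·6·7 = −630 ≡ 7, so v_3 = 7^{−1} = 2 (mod 13).
  i = 4 (α = 3): (3−4)(3−12)(3−9)(3−2) = (−1)·(−9)·(−6)·1 = −54 ≡ 11, so v_4 = 11^{−1} = 6 (mod 13).
  i = 5 (α = 2): (2−4)(2−12)(2−9)(2−3) = (−2)·(−10)·(−7)·(−1) = 140 ≡ 10, so v_5 = 10^{−1} = 4 (mod 13).
  v = [7, 7, 2, 6, 4].
Step 2: syndromes of r = [6, 7, 11, 5, 4] (all sums mod 13).
  S_0 = Σ v_i r_i = 7·6 + 7·7 + 2·11 + 6·5 + 4·4 = 159 ≡ 3.
  S_1 = Σ v_i α_i r_i = 7·4·6 + 7·12·7 + 2·9·11 + 6·3·5 + 4·2·4 = 1076 ≡ 10.
  α_i^2 mod 13 = [3, 1, 3, 9, 4].
  S_2 = Σ v_i α_i^2 r_i = 7·3·6 + 7·1·7 + 2·3·11 + 6·9·5 + 4·4·4 = 575 ≡ 3.
  S = (3, 10, 3) ≠ 0, so r is not a codeword (an error is present).
Step 3: locate the error. For a single error e at position i, S_ℓ = v_i·e·α_i^ℓ, so α_err = S_1/S_0.
  S_0^{−1} = 3^{−1} = 9 (mod 13), so α_err = 10·9 = 90 ≡ 12 = α_2. Error position i = 2.
  Consistency check: S_2/S_1 = 3·4 = 12 ≡ 12 = α_err ✓ (single-error assumption holds).
Step 4: error magnitude e = S_0/v_2 = S_0·∏_{j≠2}(α_2 − α_j) = 3·2 = 6 ≡ 6 (mod 13).
Step 5: correct position 2: c_2 = r_2 − e = 7 − 6 ≡ 1 (mod 13). Hence c = [6, 1, 11, 5, 4].
  Check: interpolating c through the α_i gives m(x) = 2 + 1·x (degree < 2) with m(α_i) = c_i for every i, so c is indeed a codeword.


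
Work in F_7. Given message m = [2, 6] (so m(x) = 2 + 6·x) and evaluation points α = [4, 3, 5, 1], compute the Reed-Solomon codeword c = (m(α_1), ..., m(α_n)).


c = [5, 6, 4, 1]

Message polynomial: m(x) = 2 + 6·x (mod 7).
For each evaluation point α_i, compute m(α_i) mod 7:
  α_1 = 4: Horner steps 6 → 5, so m(4) = 5.
  α_2 = 3: Horner steps 6 → 6, so m(3) = 6.
  α_3 = 5: Horner steps 6 → 4, so m(5) = 4.
  α_4 = 1: Horner steps 6 → 1, so m(1) = 1.
Codeword c = [5, 6, 4, 1] ∈ F_7^4.


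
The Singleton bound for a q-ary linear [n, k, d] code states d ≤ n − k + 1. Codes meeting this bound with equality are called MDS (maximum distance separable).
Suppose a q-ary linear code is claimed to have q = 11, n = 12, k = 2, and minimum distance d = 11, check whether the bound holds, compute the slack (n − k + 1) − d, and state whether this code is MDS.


Singleton RHS = n − k + 1 = 11, slack = 0, bound satisfied, MDS.

Singleton bound: d ≤ n − k + 1.
Here n = 12, k = 2, so n − k + 1 = 11.
Given d = 11, check d ≤ 11: YES.
Slack = (n − k + 1) − d = 0.
The code is MDS (slack = 0).
Description: the claimed parameters are [12, 2, 11]_11; such a code would be MDS (meets Singleton bound).


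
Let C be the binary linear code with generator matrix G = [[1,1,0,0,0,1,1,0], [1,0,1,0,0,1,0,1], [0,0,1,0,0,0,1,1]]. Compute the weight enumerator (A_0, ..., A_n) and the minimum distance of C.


Weight distribution: A_0 = 1, A_1 = 1, A_3 = 2, A_4 = 3, A_5 = 1. Minimum distance d = 1.

Enumerate all 2^3 = 8 messages m ∈ F_2^3.
For each, compute codeword c = mG in F_2^8, then tally its weight.
  m = 000 → c = 00000000, weight = 0.
  m = 100 → c = 11000110, weight = 4.
  m = 010 → c = 10100101, weight = 4.
  m = 110 → c = 01100011, weight = 4.
  m = 001 → c = 00100011, weight = 3.
  m = 101 → c = 11100101, weight = 5.
  m = 011 → c = 10000110, weight = 3.
  m = 111 → c = 01000000, weight = 1.
Tally weights:
  weight 0: 1 codewords.
  weight 1: 1 codewords.
  weight 3: 2 codewords.
  weight 4: 3 codewords.
  weight 5: 1 codewords.
Minimum distance d = smallest w > 0 with A_w > 0 = 1.
Sanity: Σ A_w = 8 = 2^3 = 8 ✓.


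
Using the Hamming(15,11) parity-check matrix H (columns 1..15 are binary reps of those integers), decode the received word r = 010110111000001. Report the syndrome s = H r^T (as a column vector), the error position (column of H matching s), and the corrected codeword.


s = (1, 0, 1, 0)^T, error position = 10, corrected codeword c = 010110111100001

Compute s = H r^T mod 2 one row at a time:
  s_1 = 1 + 1 + 0 + 0 + 0 + 0 + 0 + 1 = 3 ≡ 1 (mod 2).
  s_2 = 1 + 1 + 0 + 1 + 0 + 0 + 0 + 1 = 4 ≡ 0 (mod 2).
  s_3 = 1 + 0 + 0 + 1 + 0 + 0 + 0 + 1 = 3 ≡ 1 (mod 2).
  s_4 = 0 + 0 + 1 + 1 + 1 + 0 + 0 + 1 = 4 ≡ 0 (mod 2).
s = (1, 0, 1, 0)^T — this equals column 10 of H (binary 1010), so error is at position 10.
Correct: flip bit 10 of r = 010110111000001 to get c = 010110111100001.


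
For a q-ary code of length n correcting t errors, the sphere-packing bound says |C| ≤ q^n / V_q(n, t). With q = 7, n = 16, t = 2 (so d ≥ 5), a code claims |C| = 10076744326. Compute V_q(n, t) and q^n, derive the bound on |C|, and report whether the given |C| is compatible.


V_q(n, t) = 4417, q^n = 33232930569601, Hamming bound = 7523869270, |C| = 10076744326 > bound (violated).

Step 1: Compute V_q(n, t) = Σ_{j=0}^2 C(n, j) (q−1)^j.
  j = 0: C(16,0)·(6)^0 = 1·1 = 1.
  j = 1: C(16,1)·(6)^1 = 16·6 = 96.
  j = 2: C(16,2)·(6)^2 = 120·36 = 4320.
  V_q(n, t) = 1 + 96 + 4320 = 4417.
Step 2: q^n = 7^16 = 33232930569601.
Step 3: Hamming bound ⌊q^n / V_q(n,t)⌋ = ⌊33232930569601/4417⌋ = 7523869270.
Step 4: Compare |C| = 10076744326 to 7523869270: violated.
The claimed |C| lies above the Hamming bound, so no 7-ary code of length 16 with d ≥ 5 can have 10076744326 codewords.


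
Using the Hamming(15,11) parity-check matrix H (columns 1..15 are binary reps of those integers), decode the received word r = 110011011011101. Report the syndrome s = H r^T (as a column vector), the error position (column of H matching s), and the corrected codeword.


s = (0, 1, 0, 0)^T, error position = 4, corrected codeword c = 110111011011101

Compute s = H r^T mod 2 one row at a time:
  s_1 = 1 + 1 + 0 + 1 + 1 + 1 + 0 + 1 = 6 ≡ 0 (mod 2).
  s_2 = 0 + 1 + 1 + 0 + 1 + 1 + 0 + 1 = 5 ≡ 1 (mod 2).
  s_3 = 1 + 0 + 1 + 0 + 0 + 1 + 0 + 1 = 4 ≡ 0 (mod 2).
  s_4 = 1 + 0 + 1 + 0 + 1 + 1 + 1 + 1 = 6 ≡ 0 (mod 2).
s = (0, 1, 0, 0)^T — this equals column 4 of H (binary 0100), so error is at position 4.
Correct: flip bit 4 of r = 110011011011101 to get c = 110111011011101.


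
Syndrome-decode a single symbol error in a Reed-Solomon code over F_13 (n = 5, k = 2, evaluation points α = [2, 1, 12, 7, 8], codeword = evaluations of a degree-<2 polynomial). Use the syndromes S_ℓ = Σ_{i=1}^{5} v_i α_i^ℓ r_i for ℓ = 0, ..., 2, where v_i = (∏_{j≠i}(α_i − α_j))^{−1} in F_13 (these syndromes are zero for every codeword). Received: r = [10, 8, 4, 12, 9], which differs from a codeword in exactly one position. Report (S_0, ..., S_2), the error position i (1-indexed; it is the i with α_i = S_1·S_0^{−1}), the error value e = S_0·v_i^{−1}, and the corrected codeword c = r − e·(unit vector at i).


S = (10, 5, 9), error at position 4, error magnitude e = 5, c = [10, 8, 4, 7, 9].

Step 1: column multipliers v_i = (∏_{j≠i}(α_i − α_j))^{−1} mod 13.
  i = 1 (α = 2): (2−1)(2−12)(2−7)(2−8) = 1·(−10)·(−5)·(−6) = −300 ≡ 12, so v_1 = 12^{−1} = 12 (mod 13).
  i = 2 (α = 1): (1−2)(1−12)(1−7)(1−8) = (−1)·(−11)·(−6)·(−7) = 462 ≡ 7, so v_2 = 7^{−1} = 2 (mod 13).
  i = 3 (α = 12): (12−2)(12−1)(12−7)(12−8) = 10·11·5·4 = 2200 ≡ 3, so v_3 = 3^{−1} = 9 (mod 13).
  i = 4 (α = 7): (7−2)(7−1)(7−12)(7−8) = 5·6·(−5)·(−1) = 150 ≡ 7, so v_4 = 7^{−1} = 2 (mod 13).
  i = 5 (α = 8): (8−2)(8−1)(8−12)(8−7) = 6·7·(−4)·1 = −168 ≡ 1, so v_5 = 1^{−1} = 1 (mod 13).
  v = [12, 2, 9, 2, 1].
Step 2: syndromes of r = [10, 8, 4, 12, 9] (all sums mod 13).
  S_0 = Σ v_i r_i = 12·10 + 2·8 + 9·4 + 2·12 + 1·9 = 205 ≡ 10.
  S_1 = Σ v_i α_i r_i = 12·2·10 + 2·1·8 + 9·12·4 + 2·7·12 + 1·8·9 = 928 ≡ 5.
  α_i^2 mod 13 = [4, 1, 1, 10, 12].
  S_2 = Σ v_i α_i^2 r_i = 12·4·10 + 2·1·8 + 9·1·4 + 2·10·12 + 1·12·9 = 880 ≡ 9.
  S = (10, 5, 9) ≠ 0, so r is not a codeword (an error is present).
Step 3: locate the error. For a single error e at position i, S_ℓ = v_i·e·α_i^ℓ, so α_err = S_1/S_0.
  S_0^{−1} = 10^{−1} = 4 (mod 13), so α_err = 5·4 = 20 ≡ 7 = α_4. Error position i = 4.
  Consistency check: S_2/S_1 = 9·8 = 72 ≡ 7 = α_err ✓ (single-error assumption holds).
Step 4: error magnitude e = S_0/v_4 = S_0·∏_{j≠4}(α_4 − α_j) = 10·7 = 70 ≡ 5 (mod 13).
Step 5: correct position 4: c_4 = r_4 − e = 12 − 5 ≡ 7 (mod 13). Hence c = [10, 8, 4, 7, 9].
  Check: interpolating c through the α_i gives m(x) = 6 + 2·x (degree < 2) with m(α_i) = c_i for every i, so c is indeed a codeword.


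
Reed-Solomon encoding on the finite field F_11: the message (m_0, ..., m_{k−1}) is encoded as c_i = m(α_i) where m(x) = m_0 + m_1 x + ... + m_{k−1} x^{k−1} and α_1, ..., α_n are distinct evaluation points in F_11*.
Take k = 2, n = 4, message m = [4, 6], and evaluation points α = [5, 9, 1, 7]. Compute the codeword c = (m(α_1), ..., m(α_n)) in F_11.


c = [1, 3, 10, 2]

Message polynomial: m(x) = 4 + 6·x (mod 11).
For each evaluation point α_i, compute m(α_i) mod 11:
  α_1 = 5: Horner steps 6 → 1, so m(5) = 1.
  α_2 = 9: Horner steps 6 → 3, so m(9) = 3.
  α_3 = 1: Horner steps 6 → 10, so m(1) = 10.
  α_4 = 7: Horner steps 6 → 2, so m(7) = 2.
Codeword c = [1, 3, 10, 2] ∈ F_11^4.


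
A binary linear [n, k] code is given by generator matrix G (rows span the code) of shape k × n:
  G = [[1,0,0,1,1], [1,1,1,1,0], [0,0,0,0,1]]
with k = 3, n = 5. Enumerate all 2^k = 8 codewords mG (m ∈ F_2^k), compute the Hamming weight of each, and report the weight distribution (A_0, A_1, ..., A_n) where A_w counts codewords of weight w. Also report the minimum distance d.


Weight distribution: A_0 = 1, A_1 = 1, A_2 = 2, A_3 = 2, A_4 = 1, A_5 = 1. Minimum distance d = 1.

Enumerate all 2^3 = 8 messages m ∈ F_2^3.
For each, compute codeword c = mG in F_2^5, then tally its weight.
  m = 000 → c = 00000, weight = 0.
  m = 100 → c = 10011, weight = 3.
  m = 010 → c = 11110, weight = 4.
  m = 110 → c = 01101, weight = 3.
  m = 001 → c = 00001, weight = 1.
  m = 101 → c = 10010, weight = 2.
  m = 011 → c = 11111, weight = 5.
  m = 111 → c = 01100, weight = 2.
Tally weights:
  weight 0: 1 codewords.
  weight 1: 1 codewords.
  weight 2: 2 codewords.
  weight 3: 2 codewords.
  weight 4: 1 codewords.
  weight 5: 1 codewords.
Minimum distance d = smallest w > 0 with A_w > 0 = 1.
Sanity: Σ A_w = 8 = 2^3 = 8 ✓.


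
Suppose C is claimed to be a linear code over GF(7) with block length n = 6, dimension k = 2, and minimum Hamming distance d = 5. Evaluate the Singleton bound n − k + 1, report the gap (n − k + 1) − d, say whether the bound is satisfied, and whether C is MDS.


Singleton RHS = n − k + 1 = 5, slack = 0, bound satisfied, MDS.

Singleton bound: d ≤ n − k + 1.
Here n = 6, k = 2, so n − k + 1 = 5.
Given d = 5, check d ≤ 5: YES.
Slack = (n − k + 1) − d = 0.
The code is MDS (slack = 0).
Description: the claimed parameters are [6, 2, 5]_7; such a code would be MDS (meets Singleton bound).


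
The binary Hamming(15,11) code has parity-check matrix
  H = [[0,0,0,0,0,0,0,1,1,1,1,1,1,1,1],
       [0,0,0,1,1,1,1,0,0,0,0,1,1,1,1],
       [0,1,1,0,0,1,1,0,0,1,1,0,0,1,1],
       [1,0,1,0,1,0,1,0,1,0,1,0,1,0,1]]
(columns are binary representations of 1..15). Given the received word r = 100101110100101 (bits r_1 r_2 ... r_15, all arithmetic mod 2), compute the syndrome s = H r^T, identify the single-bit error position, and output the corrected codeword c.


s = (0, 1, 0, 0)^T, error position = 4, corrected codeword c = 100001110100101

Compute s = H r^T mod 2 one row at a time:
  s_1 = 1 + 0 + 1 + 0 + 0 + 1 + 0 + 1 = 4 ≡ 0 (mod 2).
  s_2 = 1 + 0 + 1 + 1 + 0 + 1 + 0 + 1 = 5 ≡ 1 (mod 2).
  s_3 = 0 + 0 + 1 + 1 + 1 + 0 + 0 + 1 = 4 ≡ 0 (mod 2).
  s_4 = 1 + 0 + 0 + 1 + 0 + 0 + 1 + 1 = 4 ≡ 0 (mod 2).
s = (0, 1, 0, 0)^T — this equals column 4 of H (binary 0100), so error is at position 4.
Correct: flip bit 4 of r = 100101110100101 to get c = 100001110100101.


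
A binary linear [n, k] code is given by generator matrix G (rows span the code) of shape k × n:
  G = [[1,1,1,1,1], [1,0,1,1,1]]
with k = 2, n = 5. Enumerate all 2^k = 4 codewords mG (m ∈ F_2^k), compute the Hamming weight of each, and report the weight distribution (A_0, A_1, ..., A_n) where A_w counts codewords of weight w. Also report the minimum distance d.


Weight distribution: A_0 = 1, A_1 = 1, A_4 = 1, A_5 = 1. Minimum distance d = 1.

Enumerate all 2^2 = 4 messages m ∈ F_2^2.
For each, compute codeword c = mG in F_2^5, then tally its weight.
  m = 00 → c = 00000, weight = 0.
  m = 10 → c = 11111, weight = 5.
  m = 01 → c = 10111, weight = 4.
  m = 11 → c = 01000, weight = 1.
Tally weights:
  weight 0: 1 codewords.
  weight 1: 1 codewords.
  weight 4: 1 codewords.
  weight 5: 1 codewords.
Minimum distance d = smallest w > 0 with A_w > 0 = 1.
Sanity: Σ A_w = 4 = 2^2 = 4 ✓.


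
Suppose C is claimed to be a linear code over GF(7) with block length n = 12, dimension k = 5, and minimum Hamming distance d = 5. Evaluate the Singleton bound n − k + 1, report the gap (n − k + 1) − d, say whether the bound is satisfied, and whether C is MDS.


Singleton RHS = n − k + 1 = 8, slack = 3, bound satisfied, not MDS.

Singleton bound: d ≤ n − k + 1.
Here n = 12, k = 5, so n − k + 1 = 8.
Given d = 5, check d ≤ 8: YES.
Slack = (n − k + 1) − d = 3.
The code is NOT MDS (slack = 3 > 0).
Description: the claimed parameters are [12, 5, 5]_7; such a code would be non-MDS.


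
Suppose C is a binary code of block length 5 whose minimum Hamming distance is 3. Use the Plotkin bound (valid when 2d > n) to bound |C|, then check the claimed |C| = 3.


Plotkin bound M ≤ 6; given |C| = 3 ≤ bound (satisfied).

Check applicability: 2d = 6, n = 5.
2d − n = 1 > 0, so Plotkin applies.
Compute d/(2d−n) = 3/1 ≈ 3.0000.
⌊d/(2d−n)⌋ = 3.
Plotkin bound: M ≤ 2·3 = 6.
Given |C| = 3, check: satisfied.
This |C| is below the Plotkin bound.


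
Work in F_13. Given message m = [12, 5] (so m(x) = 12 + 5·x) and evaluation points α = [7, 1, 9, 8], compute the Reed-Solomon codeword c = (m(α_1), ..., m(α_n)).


c = [8, 4, 5, 0]

Message polynomial: m(x) = 12 + 5·x (mod 13).
For each evaluation point α_i, compute m(α_i) mod 13:
  α_1 = 7: Horner steps 5 → 8, so m(7) = 8.
  α_2 = 1: Horner steps 5 → 4, so m(1) = 4.
  α_3 = 9: Horner steps 5 → 5, so m(9) = 5.
  α_4 = 8: Horner steps 5 → 0, so m(8) = 0.
Codeword c = [8, 4, 5, 0] ∈ F_13^4.


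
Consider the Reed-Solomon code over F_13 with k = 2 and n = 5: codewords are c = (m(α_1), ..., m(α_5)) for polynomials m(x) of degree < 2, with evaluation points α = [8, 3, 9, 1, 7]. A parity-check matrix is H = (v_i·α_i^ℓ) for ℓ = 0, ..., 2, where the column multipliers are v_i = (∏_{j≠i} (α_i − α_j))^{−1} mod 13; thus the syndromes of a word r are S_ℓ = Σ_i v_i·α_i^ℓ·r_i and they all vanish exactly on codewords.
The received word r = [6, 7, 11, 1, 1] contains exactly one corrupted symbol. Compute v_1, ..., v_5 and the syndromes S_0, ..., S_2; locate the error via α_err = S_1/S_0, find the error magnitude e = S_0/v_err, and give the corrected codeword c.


S = (12, 12, 12), error at position 4, error magnitude e = 4, c = [6, 7, 11, 10, 1].

Step 1: column multipliers v_i = (∏_{j≠i}(α_i − α_j))^{−1} mod 13.
  i = 1 (α = 8): (8−3)(8−9)(8−1)(8−7) = 5·(−1)·7·1 = −35 ≡ 4, so v_1 = 4^{−1} = 10 (mod 13).
  i = 2 (α = 3): (3−8)(3−9)(3−1)(3−7) = (−5)·(−6)·2·(−4) = −240 ≡ 7, so v_2 = 7^{−1} = 2 (mod 13).
  i = 3 (α = 9): (9−8)(9−3)(9−1)(9−7) = 1·6·8·2 = 96 ≡ 5, so v_3 = 5^{−1} = 8 (mod 13).
  i = 4 (α = 1): (1−8)(1−3)(1−9)(1−7) = (−7)·(−2)·(−8)·(−6) = 672 ≡ 9, so v_4 = 9^{−1} = 3 (mod 13).
  i = 5 (α = 7): (7−8)(7−3)(7−9)(7−1) = (−1)·4·(−2)·6 = 48 ≡ 9, so v_5 = 9^{−1} = 3 (mod 13).
  v = [10, 2, 8, 3, 3].
Step 2: syndromes of r = [6, 7, 11, 1, 1] (all sums mod 13).
  S_0 = Σ v_i r_i = 10·6 + 2·7 + 8·11 + 3·1 + 3·1 = 168 ≡ 12.
  S_1 = Σ v_i α_i r_i = 10·8·6 + 2·3·7 + 8·9·11 + 3·1·1 + 3·7·1 = 1338 ≡ 12.
  α_i^2 mod 13 = [12, 9, 3, 1, 10].
  S_2 = Σ v_i α_i^2 r_i = 10·12·6 + 2·9·7 + 8·3·11 + 3·1·1 + 3·10·1 = 1143 ≡ 12.
  S = (12, 12, 12) ≠ 0, so r is not a codeword (an error is present).
Step 3: locate the error. For a single error e at position i, S_ℓ = v_i·e·α_i^ℓ, so α_err = S_1/S_0.
  S_0^{−1} = 12^{−1} = 12 (mod 13), so α_err = 12·12 = 144 ≡ 1 = α_4. Error position i = 4.
  Consistency check: S_2/S_1 = 12·12 = 144 ≡ 1 = α_err ✓ (single-error assumption holds).
Step 4: error magnitude e = S_0/v_4 = S_0·∏_{j≠4}(α_4 − α_j) = 12·9 = 108 ≡ 4 (mod 13).
Step 5: correct position 4: c_4 = r_4 − e = 1 − 4 ≡ 10 (mod 13). Hence c = [6, 7, 11, 10, 1].
  Check: interpolating c through the α_i gives m(x) = 5 + 5·x (degree < 2) with m(α_i) = c_i for every i, so c is indeed a codeword.


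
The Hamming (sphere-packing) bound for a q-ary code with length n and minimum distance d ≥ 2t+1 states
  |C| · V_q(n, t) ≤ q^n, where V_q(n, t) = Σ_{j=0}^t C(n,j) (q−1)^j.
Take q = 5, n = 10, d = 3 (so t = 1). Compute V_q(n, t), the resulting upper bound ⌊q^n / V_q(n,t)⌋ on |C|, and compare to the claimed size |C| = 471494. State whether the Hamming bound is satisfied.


V_q(n, t) = 41, q^n = 9765625, Hamming bound = 238185, |C| = 471494 > bound (violated).

Step 1: Compute V_q(n, t) = Σ_{j=0}^1 C(n, j) (q−1)^j.
  j = 0: C(10,0)·(4)^0 = 1·1 = 1.
  j = 1: C(10,1)·(4)^1 = 10·4 = 40.
  V_q(n, t) = 1 + 40 = 41.
Step 2: q^n = 5^10 = 9765625.
Step 3: Hamming bound ⌊q^n / V_q(n,t)⌋ = ⌊9765625/41⌋ = 238185.
Step 4: Compare |C| = 471494 to 238185: violated.
The claimed |C| lies above the Hamming bound, so no 5-ary code of length 10 with d ≥ 3 can have 471494 codewords.


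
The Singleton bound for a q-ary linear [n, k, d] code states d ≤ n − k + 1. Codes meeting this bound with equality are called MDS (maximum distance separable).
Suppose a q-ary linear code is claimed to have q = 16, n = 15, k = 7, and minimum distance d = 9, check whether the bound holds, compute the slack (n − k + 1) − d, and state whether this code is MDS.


Singleton RHS = n − k + 1 = 9, slack = 0, bound satisfied, MDS.

Singleton bound: d ≤ n − k + 1.
Here n = 15, k = 7, so n − k + 1 = 9.
Given d = 9, check d ≤ 9: YES.
Slack = (n − k + 1) − d = 0.
The code is MDS (slack = 0).
Description: the claimed parameters are [15, 7, 9]_16; such a code would be MDS (meets Singleton bound).


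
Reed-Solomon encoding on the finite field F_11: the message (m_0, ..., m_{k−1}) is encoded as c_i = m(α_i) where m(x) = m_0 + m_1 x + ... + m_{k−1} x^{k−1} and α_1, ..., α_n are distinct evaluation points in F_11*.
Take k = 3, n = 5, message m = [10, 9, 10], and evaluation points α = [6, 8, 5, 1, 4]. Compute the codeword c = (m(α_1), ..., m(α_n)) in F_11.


c = [6, 7, 8, 7, 8]

Message polynomial: m(x) = 10 + 9·x + 10·x^2 (mod 11).
For each evaluation point α_i, compute m(α_i) mod 11:
  α_1 = 6: Horner steps 10 → 3 → 6, so m(6) = 6.
  α_2 = 8: Horner steps 10 → 1 → 7, so m(8) = 7.
  α_3 = 5: Horner steps 10 → 4 → 8, so m(5) = 8.
  α_4 = 1: Horner steps 10 → 8 → 7, so m(1) = 7.
  α_5 = 4: Horner steps 10 → 5 → 8, so m(4) = 8.
Codeword c = [6, 7, 8, 7, 8] ∈ F_11^5.


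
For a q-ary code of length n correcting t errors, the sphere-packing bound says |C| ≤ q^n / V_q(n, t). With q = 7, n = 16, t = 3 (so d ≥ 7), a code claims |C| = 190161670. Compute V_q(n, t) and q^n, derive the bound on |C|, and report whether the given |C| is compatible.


V_q(n, t) = 125377, q^n = 33232930569601, Hamming bound = 265064011, |C| = 190161670 ≤ bound (satisfied).

Step 1: Compute V_q(n, t) = Σ_{j=0}^3 C(n, j) (q−1)^j.
  j = 0: C(16,0)·(6)^0 = 1·1 = 1.
  j = 1: C(16,1)·(6)^1 = 16·6 = 96.
  j = 2: C(16,2)·(6)^2 = 120·36 = 4320.
  j = 3: C(16,3)·(6)^3 = 560·216 = 120960.
  V_q(n, t) = 1 + 96 + 4320 + 120960 = 125377.
Step 2: q^n = 7^16 = 33232930569601.
Step 3: Hamming bound ⌊q^n / V_q(n,t)⌋ = ⌊33232930569601/125377⌋ = 265064011.
Step 4: Compare |C| = 190161670 to 265064011: satisfied.
The claimed |C| lies below the Hamming bound.


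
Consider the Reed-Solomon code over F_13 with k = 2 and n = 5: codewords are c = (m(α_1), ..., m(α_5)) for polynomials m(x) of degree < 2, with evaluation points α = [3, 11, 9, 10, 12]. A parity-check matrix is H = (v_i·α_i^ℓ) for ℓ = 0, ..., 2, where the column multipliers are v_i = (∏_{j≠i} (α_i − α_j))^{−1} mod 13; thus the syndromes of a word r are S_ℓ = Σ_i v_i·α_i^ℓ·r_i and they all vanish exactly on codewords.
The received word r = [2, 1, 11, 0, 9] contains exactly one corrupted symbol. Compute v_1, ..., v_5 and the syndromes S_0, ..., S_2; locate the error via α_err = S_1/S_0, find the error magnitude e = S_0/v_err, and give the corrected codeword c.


S = (7, 5, 11), error at position 4, error magnitude e = 7, c = [2, 1, 11, 6, 9].

Step 1: column multipliers v_i = (∏_{j≠i}(α_i − α_j))^{−1} mod 13.
  i = 1 (α = 3): (3−11)(3−9)(3−10)(3−12) = (−8)·(−6)·(−7)·(−9) = 3024 ≡ 8, so v_1 = 8^{−1} = 5 (mod 13).
  i = 2 (α = 11): (11−3)(11−9)(11−10)(11−12) = 8·2·1·(−1) = −16 ≡ 10, so v_2 = 10^{−1} = 4 (mod 13).
  i = 3 (α = 9): (9−3)(9−11)(9−10)(9−12) = 6·(−2)·(−1)·(−3) = −36 ≡ 3, so v_3 = 3^{−1} = 9 (mod 13).
  i = 4 (α = 10): (10−3)(10−11)(10−9)(10−12) = 7·(−1)·1·(−2) = 14 ≡ 1, so v_4 = 1^{−1} = 1 (mod 13).
  i = 5 (α = 12): (12−3)(12−11)(12−9)(12−10) = 9·1·3·2 = 54 ≡ 2, so v_5 = 2^{−1} = 7 (mod 13).
  v = [5, 4, 9, 1, 7].
Step 2: syndromes of r = [2, 1, 11, 0, 9] (all sums mod 13).
  S_0 = Σ v_i r_i = 5·2 + 4·1 + 9·11 + 1·0 + 7·9 = 176 ≡ 7.
  S_1 = Σ v_i α_i r_i = 5·3·2 + 4·11·1 + 9·9·11 + 1·10·0 + 7·12·9 = 1721 ≡ 5.
  α_i^2 mod 13 = [9, 4, 3, 9, 1].
  S_2 = Σ v_i α_i^2 r_i = 5·9·2 + 4·4·1 + 9·3·11 + 1·9·0 + 7·1·9 = 466 ≡ 11.
  S = (7, 5, 11) ≠ 0, so r is not a codeword (an error is present).
Step 3: locate the error. For a single error e at position i, S_ℓ = v_i·e·α_i^ℓ, so α_err = S_1/S_0.
  S_0^{−1} = 7^{−1} = 2 (mod 13), so α_err = 5·2 = 10 ≡ 10 = α_4. Error position i = 4.
  Consistency check: S_2/S_1 = 11·8 = 88 ≡ 10 = α_err ✓ (single-error assumption holds).
Step 4: error magnitude e = S_0/v_4 = S_0·∏_{j≠4}(α_4 − α_j) = 7·1 = 7 ≡ 7 (mod 13).
Step 5: correct position 4: c_4 = r_4 − e = 0 − 7 ≡ 6 (mod 13). Hence c = [2, 1, 11, 6, 9].
  Check: interpolating c through the α_i gives m(x) = 4 + 8·x (degree < 2) with m(α_i) = c_i for every i, so c is indeed a codeword.
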